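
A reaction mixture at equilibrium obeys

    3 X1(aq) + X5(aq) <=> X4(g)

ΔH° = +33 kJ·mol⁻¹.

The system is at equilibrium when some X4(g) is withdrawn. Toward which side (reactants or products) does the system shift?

Removing X4 (g), a product, drives the reaction to the right.

right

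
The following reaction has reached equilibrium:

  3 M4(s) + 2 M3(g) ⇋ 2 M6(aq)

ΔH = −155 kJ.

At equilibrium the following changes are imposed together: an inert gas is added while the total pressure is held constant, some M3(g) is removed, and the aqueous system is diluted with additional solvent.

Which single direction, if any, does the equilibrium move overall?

cannot be determined

Adding inert gas at constant total pressure expands the volume and lowers every reacting partial pressure. With Δn_gas = 0 − 2 = -2, Q moves away from K toward the side with fewer gas moles, so the system shifts toward the side with more gas moles — to the left.
Removing M3 (g), a reactant, drives the reaction to the left.
Dilution lowers every aqueous concentration by the same factor. Δn_aq = 2 − 0 = +2, so the system shifts toward the side with more dissolved moles — to the right.
The individual effects push in opposite directions; without quantitative information the net direction cannot be determined.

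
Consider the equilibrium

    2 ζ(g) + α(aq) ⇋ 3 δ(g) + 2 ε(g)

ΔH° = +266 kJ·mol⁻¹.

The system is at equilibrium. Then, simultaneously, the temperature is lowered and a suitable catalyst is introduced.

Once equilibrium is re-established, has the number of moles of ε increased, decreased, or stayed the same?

The forward reaction is endothermic. Lowering T favours the exothermic direction — shift to the left.
A catalyst speeds both forward and reverse rates equally; it changes neither Q nor K — no shift from this change.
The net shift is to the left. ε is a product, so its amount decreases.

decreases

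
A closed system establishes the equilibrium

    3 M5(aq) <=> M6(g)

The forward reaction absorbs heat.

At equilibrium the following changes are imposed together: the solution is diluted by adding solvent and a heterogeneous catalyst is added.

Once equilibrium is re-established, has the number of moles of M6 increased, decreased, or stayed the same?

Dilution lowers every aqueous concentration by the same factor. Δn_aq = 0 − 3 = -3, so the system shifts toward the side with more dissolved moles — to the left.
A catalyst speeds both forward and reverse rates equally; it changes neither Q nor K — no shift from this change.
The net shift is to the left. M6 is a product, so its amount decreases.

decreases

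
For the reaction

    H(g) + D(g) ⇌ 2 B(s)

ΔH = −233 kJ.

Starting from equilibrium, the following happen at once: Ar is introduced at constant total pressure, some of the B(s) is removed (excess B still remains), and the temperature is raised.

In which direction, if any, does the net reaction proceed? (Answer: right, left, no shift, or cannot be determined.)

Adding inert gas at constant total pressure expands the volume and lowers every reacting partial pressure. With Δn_gas = 0 − 2 = -2, Q moves away from K toward the side with fewer gas moles, so the system shifts toward the side with more gas moles — to the left.
B is a pure solid; its activity is 1 regardless of amount, so Q is unaffected — no shift from this change.
The forward reaction is exothermic. Raising T favours the endothermic direction — shift to the left.
Only the nonzero effect(s) matter; the net shift is to the left.

left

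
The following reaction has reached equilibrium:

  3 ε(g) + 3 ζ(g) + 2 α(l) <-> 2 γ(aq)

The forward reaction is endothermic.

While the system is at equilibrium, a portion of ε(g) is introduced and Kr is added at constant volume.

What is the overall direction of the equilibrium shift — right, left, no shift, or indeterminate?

right

Adding ε (g), a reactant, drives the reaction to the right.
At constant volume, adding an inert gas leaves every reacting species' partial pressure unchanged, so Q is unchanged — no shift from this change.
Only the nonzero effect(s) matter; the net shift is to the right.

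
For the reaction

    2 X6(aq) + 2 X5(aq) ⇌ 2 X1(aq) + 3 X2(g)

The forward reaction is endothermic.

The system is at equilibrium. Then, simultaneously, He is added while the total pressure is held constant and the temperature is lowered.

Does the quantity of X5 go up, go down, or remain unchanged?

cannot be determined

Adding inert gas at constant total pressure expands the volume and lowers every reacting partial pressure. With Δn_gas = 3 − 0 = +3, Q moves away from K toward the side with fewer gas moles, so the system shifts toward the side with more gas moles — to the right.
The forward reaction is endothermic. Lowering T favours the exothermic direction — shift to the left.
The two effects oppose each other, so the net shift — and hence the change in X5 — cannot be determined from the given information.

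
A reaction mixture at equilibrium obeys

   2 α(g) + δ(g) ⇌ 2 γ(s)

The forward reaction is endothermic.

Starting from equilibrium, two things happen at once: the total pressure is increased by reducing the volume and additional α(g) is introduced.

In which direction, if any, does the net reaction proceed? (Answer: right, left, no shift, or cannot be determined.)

Gas moles: reactants 3, products 0 (Δn_gas = -3). Compression shifts the system toward the side with fewer moles of gas — to the right.
Adding α (g), a reactant, drives the reaction to the right.
All effects act in the same direction — net shift to the right.

right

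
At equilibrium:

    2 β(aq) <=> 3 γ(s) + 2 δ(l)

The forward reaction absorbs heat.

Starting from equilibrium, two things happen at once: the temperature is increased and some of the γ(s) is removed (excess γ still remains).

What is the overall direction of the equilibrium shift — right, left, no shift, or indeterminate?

The forward reaction is endothermic. Raising T favours the endothermic direction — shift to the right.
γ is a pure solid; its activity is 1 regardless of amount, so Q is unaffected — no shift from this change.
Only the nonzero effect(s) matter; the net shift is to the right.

right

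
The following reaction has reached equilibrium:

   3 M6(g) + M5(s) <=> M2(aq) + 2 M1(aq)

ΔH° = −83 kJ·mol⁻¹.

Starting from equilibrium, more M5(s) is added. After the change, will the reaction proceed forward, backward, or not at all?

no shift

M5 is a pure solid; its activity is 1 regardless of amount, so Q is unaffected — no shift from this change.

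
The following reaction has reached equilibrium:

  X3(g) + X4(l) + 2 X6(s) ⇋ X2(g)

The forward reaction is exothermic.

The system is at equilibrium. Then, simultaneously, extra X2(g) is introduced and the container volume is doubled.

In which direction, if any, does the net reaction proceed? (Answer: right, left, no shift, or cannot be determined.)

Adding X2 (g), a product, drives the reaction to the left.
Gas moles: reactants 1, products 1. Δn_gas = 0, so a volume change leaves Q equal to K — no shift from this change.
Only the nonzero effect(s) matter; the net shift is to the left.

left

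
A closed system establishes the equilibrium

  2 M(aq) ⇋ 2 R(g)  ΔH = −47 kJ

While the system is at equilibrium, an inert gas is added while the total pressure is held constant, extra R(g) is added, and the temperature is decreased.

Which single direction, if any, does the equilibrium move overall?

Adding inert gas at constant total pressure expands the volume and lowers every reacting partial pressure. With Δn_gas = 2 − 0 = +2, Q moves away from K toward the side with fewer gas moles, so the system shifts toward the side with more gas moles — to the right.
Adding R (g), a product, drives the reaction to the left.
The forward reaction is exothermic. Lowering T favours the exothermic direction — shift to the right.
The individual effects push in opposite directions; without quantitative information the net direction cannot be determined.

cannot be determined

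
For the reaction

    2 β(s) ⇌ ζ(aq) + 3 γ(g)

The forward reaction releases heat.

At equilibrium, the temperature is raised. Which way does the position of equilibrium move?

left

The forward reaction is exothermic. Raising T favours the endothermic direction — shift to the left.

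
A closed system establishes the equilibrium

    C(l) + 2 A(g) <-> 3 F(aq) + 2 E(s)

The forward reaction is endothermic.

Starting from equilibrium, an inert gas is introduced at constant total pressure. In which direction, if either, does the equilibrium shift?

left

Adding inert gas at constant total pressure expands the volume and lowers every reacting partial pressure. With Δn_gas = 0 − 2 = -2, Q moves away from K toward the side with fewer gas moles, so the system shifts toward the side with more gas moles — to the left.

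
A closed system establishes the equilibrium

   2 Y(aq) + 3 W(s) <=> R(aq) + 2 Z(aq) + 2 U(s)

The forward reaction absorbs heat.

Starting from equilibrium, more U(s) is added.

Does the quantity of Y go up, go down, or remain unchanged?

unchanged

U is a pure solid; its activity is 1 regardless of amount, so Q is unaffected — no shift from this change.
No net shift occurs, so the amount of Y is unchanged.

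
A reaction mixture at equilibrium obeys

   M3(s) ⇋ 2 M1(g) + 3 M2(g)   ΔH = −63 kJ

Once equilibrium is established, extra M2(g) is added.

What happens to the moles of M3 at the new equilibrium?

increases

Adding M2 (g), a product, drives the reaction to the left.
The net shift is to the left. M3 is a reactant, so its amount increases.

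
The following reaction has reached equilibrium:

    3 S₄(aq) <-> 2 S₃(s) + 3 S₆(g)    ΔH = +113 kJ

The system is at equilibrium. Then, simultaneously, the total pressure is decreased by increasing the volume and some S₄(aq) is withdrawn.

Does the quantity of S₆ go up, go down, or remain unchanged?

cannot be determined

Gas moles: reactants 0, products 3 (Δn_gas = +3). Expansion shifts the system toward the side with more moles of gas — to the right.
Removing S₄ (aq), a reactant, drives the reaction to the left.
The two effects oppose each other, so the net shift — and hence the change in S₆ — cannot be determined from the given information.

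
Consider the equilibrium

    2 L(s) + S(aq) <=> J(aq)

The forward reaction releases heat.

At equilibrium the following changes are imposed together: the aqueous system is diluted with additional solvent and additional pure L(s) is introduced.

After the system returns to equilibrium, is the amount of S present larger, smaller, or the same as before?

unchanged

Dilution scales every aqueous concentration by the same factor. Δn_aq = 1 − 1 = 0, so Q is unchanged — no shift.
L is a pure solid; its activity is 1 regardless of amount, so Q is unaffected — no shift from this change.
No net shift occurs, so the amount of S is unchanged.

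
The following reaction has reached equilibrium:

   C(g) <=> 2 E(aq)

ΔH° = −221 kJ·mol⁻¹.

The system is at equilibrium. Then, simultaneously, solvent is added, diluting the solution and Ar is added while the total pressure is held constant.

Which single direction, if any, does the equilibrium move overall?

Dilution lowers every aqueous concentration by the same factor. Δn_aq = 2 − 0 = +2, so the system shifts toward the side with more dissolved moles — to the right.
Adding inert gas at constant total pressure expands the volume and lowers every reacting partial pressure. With Δn_gas = 0 − 1 = -1, Q moves away from K toward the side with fewer gas moles, so the system shifts toward the side with more gas moles — to the left.
The individual effects push in opposite directions; without quantitative information the net direction cannot be determined.

cannot be determined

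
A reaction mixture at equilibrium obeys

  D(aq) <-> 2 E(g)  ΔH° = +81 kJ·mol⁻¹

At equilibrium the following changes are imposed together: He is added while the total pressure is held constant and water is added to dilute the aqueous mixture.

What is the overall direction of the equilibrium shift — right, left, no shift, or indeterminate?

Adding inert gas at constant total pressure expands the volume and lowers every reacting partial pressure. With Δn_gas = 2 − 0 = +2, Q moves away from K toward the side with fewer gas moles, so the system shifts toward the side with more gas moles — to the right.
Dilution lowers every aqueous concentration by the same factor. Δn_aq = 0 − 1 = -1, so the system shifts toward the side with more dissolved moles — to the left.
The individual effects push in opposite directions; without quantitative information the net direction cannot be determined.

cannot be determined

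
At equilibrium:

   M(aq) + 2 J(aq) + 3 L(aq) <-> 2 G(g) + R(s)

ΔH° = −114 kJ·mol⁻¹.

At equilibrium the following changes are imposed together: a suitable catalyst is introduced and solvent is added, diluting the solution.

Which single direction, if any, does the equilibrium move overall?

left

A catalyst speeds both forward and reverse rates equally; it changes neither Q nor K — no shift from this change.
Dilution lowers every aqueous concentration by the same factor. Δn_aq = 0 − 6 = -6, so the system shifts toward the side with more dissolved moles — to the left.
Only the nonzero effect(s) matter; the net shift is to the left.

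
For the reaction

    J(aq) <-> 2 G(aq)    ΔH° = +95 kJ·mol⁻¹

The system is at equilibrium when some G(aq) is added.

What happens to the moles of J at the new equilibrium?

increases

Adding G (aq), a product, drives the reaction to the left.
The net shift is to the left. J is a reactant, so its amount increases.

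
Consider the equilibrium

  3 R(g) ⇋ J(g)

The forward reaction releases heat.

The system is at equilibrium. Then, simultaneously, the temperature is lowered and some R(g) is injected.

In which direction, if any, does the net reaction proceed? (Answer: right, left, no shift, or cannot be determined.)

The forward reaction is exothermic. Lowering T favours the exothermic direction — shift to the right.
Adding R (g), a reactant, drives the reaction to the right.
All effects act in the same direction — net shift to the right.

right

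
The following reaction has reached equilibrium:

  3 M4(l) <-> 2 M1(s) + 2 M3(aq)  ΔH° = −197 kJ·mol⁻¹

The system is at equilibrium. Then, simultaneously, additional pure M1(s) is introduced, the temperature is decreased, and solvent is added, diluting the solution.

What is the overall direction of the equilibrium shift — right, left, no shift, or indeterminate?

right

M1 is a pure solid; its activity is 1 regardless of amount, so Q is unaffected — no shift from this change.
The forward reaction is exothermic. Lowering T favours the exothermic direction — shift to the right.
Dilution lowers every aqueous concentration by the same factor. Δn_aq = 2 − 0 = +2, so the system shifts toward the side with more dissolved moles — to the right.
Only the nonzero effect(s) matter; the net shift is to the right.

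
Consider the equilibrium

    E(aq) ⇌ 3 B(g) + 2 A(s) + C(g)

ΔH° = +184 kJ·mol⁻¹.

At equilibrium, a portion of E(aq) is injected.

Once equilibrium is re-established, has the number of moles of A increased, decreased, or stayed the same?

increases

Adding E (aq), a reactant, drives the reaction to the right.
The net shift is to the right. A is a product, so its amount increases.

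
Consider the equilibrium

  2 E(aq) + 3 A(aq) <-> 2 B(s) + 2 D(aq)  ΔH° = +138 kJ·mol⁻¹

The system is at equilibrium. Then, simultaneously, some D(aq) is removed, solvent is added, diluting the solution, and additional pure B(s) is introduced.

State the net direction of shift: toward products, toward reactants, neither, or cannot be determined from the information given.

Removing D (aq), a product, drives the reaction to the right.
Dilution lowers every aqueous concentration by the same factor. Δn_aq = 2 − 5 = -3, so the system shifts toward the side with more dissolved moles — to the left.
B is a pure solid; its activity is 1 regardless of amount, so Q is unaffected — no shift from this change.
The individual effects push in opposite directions; without quantitative information the net direction cannot be determined.

cannot be determined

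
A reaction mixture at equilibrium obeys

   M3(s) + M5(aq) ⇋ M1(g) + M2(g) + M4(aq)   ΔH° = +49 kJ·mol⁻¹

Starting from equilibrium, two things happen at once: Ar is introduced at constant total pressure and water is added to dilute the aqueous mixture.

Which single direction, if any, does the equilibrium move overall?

Adding inert gas at constant total pressure expands the volume and lowers every reacting partial pressure. With Δn_gas = 2 − 0 = +2, Q moves away from K toward the side with fewer gas moles, so the system shifts toward the side with more gas moles — to the right.
Dilution scales every aqueous concentration by the same factor. Δn_aq = 1 − 1 = 0, so Q is unchanged — no shift.
Only the nonzero effect(s) matter; the net shift is to the right.

right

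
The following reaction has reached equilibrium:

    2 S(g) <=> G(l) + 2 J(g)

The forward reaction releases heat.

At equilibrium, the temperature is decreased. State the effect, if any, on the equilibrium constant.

increases

K depends on temperature via the van 't Hoff relation. The forward reaction is exothermic, so lowering T increases K.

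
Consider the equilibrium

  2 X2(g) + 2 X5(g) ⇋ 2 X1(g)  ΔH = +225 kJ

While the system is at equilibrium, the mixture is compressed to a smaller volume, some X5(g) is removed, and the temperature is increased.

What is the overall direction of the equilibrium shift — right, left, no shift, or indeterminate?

Gas moles: reactants 4, products 2 (Δn_gas = -2). Compression shifts the system toward the side with fewer moles of gas — to the right.
Removing X5 (g), a reactant, drives the reaction to the left.
The forward reaction is endothermic. Raising T favours the endothermic direction — shift to the right.
The individual effects push in opposite directions; without quantitative information the net direction cannot be determined.

cannot be determined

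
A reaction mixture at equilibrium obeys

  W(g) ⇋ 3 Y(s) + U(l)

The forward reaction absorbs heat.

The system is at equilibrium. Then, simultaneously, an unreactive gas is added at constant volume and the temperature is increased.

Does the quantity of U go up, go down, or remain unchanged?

increases

At constant volume, adding an inert gas leaves every reacting species' partial pressure unchanged, so Q is unchanged — no shift from this change.
The forward reaction is endothermic. Raising T favours the endothermic direction — shift to the right.
The net shift is to the right. U is a product, so its amount increases.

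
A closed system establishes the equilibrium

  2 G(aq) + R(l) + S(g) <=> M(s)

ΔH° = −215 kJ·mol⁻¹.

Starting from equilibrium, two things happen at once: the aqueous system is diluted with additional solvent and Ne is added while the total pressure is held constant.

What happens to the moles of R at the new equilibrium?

Dilution lowers every aqueous concentration by the same factor. Δn_aq = 0 − 2 = -2, so the system shifts toward the side with more dissolved moles — to the left.
Adding inert gas at constant total pressure expands the volume and lowers every reacting partial pressure. With Δn_gas = 0 − 1 = -1, Q moves away from K toward the side with fewer gas moles, so the system shifts toward the side with more gas moles — to the left.
The net shift is to the left. R is a reactant, so its amount increases.

increases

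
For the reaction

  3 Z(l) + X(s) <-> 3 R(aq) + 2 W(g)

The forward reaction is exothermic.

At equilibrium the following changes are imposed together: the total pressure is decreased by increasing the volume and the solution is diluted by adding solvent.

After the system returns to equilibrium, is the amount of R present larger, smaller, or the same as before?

Gas moles: reactants 0, products 2 (Δn_gas = +2). Expansion shifts the system toward the side with more moles of gas — to the right.
Dilution lowers every aqueous concentration by the same factor. Δn_aq = 3 − 0 = +3, so the system shifts toward the side with more dissolved moles — to the right.
The net shift is to the right. R is a product, so its amount increases.

increases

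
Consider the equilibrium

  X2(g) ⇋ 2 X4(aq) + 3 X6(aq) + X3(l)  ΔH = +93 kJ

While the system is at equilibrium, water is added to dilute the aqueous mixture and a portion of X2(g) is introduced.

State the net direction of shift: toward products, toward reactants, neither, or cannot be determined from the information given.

right

Dilution lowers every aqueous concentration by the same factor. Δn_aq = 5 − 0 = +5, so the system shifts toward the side with more dissolved moles — to the right.
Adding X2 (g), a reactant, drives the reaction to the right.
All effects act in the same direction — net shift to the right.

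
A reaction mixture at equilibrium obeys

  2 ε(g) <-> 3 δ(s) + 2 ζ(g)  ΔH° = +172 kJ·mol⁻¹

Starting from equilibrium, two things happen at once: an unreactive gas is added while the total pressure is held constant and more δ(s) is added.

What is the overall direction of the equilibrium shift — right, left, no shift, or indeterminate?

Adding inert gas at constant total pressure expands the volume, scaling every reacting partial pressure by the same factor. Δn_gas = 2 − 2 = 0, so Q is unchanged — no shift.
δ is a pure solid; its activity is 1 regardless of amount, so Q is unaffected — no shift from this change.
None of the changes alters Q relative to K, so there is no net shift.

no shift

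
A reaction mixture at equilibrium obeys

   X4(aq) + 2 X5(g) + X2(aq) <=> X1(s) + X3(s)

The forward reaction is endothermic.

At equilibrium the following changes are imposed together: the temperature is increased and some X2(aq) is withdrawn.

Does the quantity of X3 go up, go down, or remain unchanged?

The forward reaction is endothermic. Raising T favours the endothermic direction — shift to the right.
Removing X2 (aq), a reactant, drives the reaction to the left.
The two effects oppose each other, so the net shift — and hence the change in X3 — cannot be determined from the given information.

cannot be determined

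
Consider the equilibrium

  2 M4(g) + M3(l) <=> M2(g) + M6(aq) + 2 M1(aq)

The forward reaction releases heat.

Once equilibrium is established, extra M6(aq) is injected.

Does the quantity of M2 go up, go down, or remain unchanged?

Adding M6 (aq), a product, drives the reaction to the left.
The net shift is to the left. M2 is a product, so its amount decreases.

decreases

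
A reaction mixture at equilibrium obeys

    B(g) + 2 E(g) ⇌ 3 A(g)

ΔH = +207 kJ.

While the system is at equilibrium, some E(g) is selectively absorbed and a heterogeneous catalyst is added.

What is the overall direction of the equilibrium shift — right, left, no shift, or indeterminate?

left

Removing E (g), a reactant, drives the reaction to the left.
A catalyst speeds both forward and reverse rates equally; it changes neither Q nor K — no shift from this change.
Only the nonzero effect(s) matter; the net shift is to the left.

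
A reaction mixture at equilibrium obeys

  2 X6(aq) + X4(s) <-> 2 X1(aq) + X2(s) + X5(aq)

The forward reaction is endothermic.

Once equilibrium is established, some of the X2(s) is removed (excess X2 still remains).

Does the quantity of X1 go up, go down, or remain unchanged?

X2 is a pure solid; its activity is 1 regardless of amount, so Q is unaffected — no shift from this change.
No net shift occurs, so the amount of X1 is unchanged.

unchanged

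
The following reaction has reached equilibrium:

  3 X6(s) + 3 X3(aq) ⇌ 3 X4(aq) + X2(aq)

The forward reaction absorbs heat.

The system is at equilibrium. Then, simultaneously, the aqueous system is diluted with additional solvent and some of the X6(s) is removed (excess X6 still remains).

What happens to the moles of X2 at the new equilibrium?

increases

Dilution lowers every aqueous concentration by the same factor. Δn_aq = 4 − 3 = +1, so the system shifts toward the side with more dissolved moles — to the right.
X6 is a pure solid; its activity is 1 regardless of amount, so Q is unaffected — no shift from this change.
The net shift is to the right. X2 is a product, so its amount increases.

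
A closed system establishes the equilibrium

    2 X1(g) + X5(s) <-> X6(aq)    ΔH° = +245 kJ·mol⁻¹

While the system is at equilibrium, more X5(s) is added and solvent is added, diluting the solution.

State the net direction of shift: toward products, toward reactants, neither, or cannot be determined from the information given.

X5 is a pure solid; its activity is 1 regardless of amount, so Q is unaffected — no shift from this change.
Dilution lowers every aqueous concentration by the same factor. Δn_aq = 1 − 0 = +1, so the system shifts toward the side with more dissolved moles — to the right.
Only the nonzero effect(s) matter; the net shift is to the right.

right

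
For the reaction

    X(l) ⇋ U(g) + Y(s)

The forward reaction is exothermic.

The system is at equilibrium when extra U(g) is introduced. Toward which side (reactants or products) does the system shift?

Adding U (g), a product, drives the reaction to the left.

left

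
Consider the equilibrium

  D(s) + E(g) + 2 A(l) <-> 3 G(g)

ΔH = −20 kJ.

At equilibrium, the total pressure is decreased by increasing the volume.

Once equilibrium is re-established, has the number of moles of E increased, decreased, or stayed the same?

Gas moles: reactants 1, products 3 (Δn_gas = +2). Expansion shifts the system toward the side with more moles of gas — to the right.
The net shift is to the right. E is a reactant, so its amount decreases.

decreases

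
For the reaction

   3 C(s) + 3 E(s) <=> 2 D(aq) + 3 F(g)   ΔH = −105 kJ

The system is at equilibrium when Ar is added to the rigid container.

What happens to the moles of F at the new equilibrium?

At constant volume, adding an inert gas leaves every reacting species' partial pressure unchanged, so Q is unchanged — no shift from this change.
No net shift occurs, so the amount of F is unchanged.

unchanged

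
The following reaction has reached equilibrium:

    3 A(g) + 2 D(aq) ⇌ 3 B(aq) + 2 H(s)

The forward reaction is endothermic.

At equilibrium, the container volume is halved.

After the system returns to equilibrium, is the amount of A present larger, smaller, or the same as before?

Gas moles: reactants 3, products 0 (Δn_gas = -3). Compression shifts the system toward the side with fewer moles of gas — to the right.
The net shift is to the right. A is a reactant, so its amount decreases.

decreases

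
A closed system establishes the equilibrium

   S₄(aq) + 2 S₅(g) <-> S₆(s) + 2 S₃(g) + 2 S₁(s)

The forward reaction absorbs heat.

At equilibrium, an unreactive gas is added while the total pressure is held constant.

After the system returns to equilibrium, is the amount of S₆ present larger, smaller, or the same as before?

Adding inert gas at constant total pressure expands the volume, scaling every reacting partial pressure by the same factor. Δn_gas = 2 − 2 = 0, so Q is unchanged — no shift.
No net shift occurs, so the amount of S₆ is unchanged.

unchanged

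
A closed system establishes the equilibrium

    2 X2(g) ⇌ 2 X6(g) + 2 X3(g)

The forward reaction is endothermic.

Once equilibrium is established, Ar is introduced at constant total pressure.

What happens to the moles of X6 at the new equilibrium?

increases

Adding inert gas at constant total pressure expands the volume and lowers every reacting partial pressure. With Δn_gas = 4 − 2 = +2, Q moves away from K toward the side with fewer gas moles, so the system shifts toward the side with more gas moles — to the right.
The net shift is to the right. X6 is a product, so its amount increases.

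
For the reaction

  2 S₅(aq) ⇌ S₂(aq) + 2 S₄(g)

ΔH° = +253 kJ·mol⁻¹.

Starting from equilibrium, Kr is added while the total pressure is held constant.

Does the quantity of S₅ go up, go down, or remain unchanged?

Adding inert gas at constant total pressure expands the volume and lowers every reacting partial pressure. With Δn_gas = 2 − 0 = +2, Q moves away from K toward the side with fewer gas moles, so the system shifts toward the side with more gas moles — to the right.
The net shift is to the right. S₅ is a reactant, so its amount decreases.

decreases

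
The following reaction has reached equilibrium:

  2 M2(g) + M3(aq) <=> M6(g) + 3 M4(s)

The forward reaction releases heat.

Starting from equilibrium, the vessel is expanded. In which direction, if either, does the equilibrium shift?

Gas moles: reactants 2, products 1 (Δn_gas = -1). Expansion shifts the system toward the side with more moles of gas — to the left.

left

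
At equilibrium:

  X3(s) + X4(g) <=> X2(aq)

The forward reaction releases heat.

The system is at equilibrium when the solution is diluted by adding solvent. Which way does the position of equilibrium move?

Dilution lowers every aqueous concentration by the same factor. Δn_aq = 1 − 0 = +1, so the system shifts toward the side with more dissolved moles — to the right.

right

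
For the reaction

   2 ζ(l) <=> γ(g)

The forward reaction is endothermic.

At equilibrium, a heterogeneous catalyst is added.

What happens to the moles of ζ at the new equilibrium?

A catalyst speeds both forward and reverse rates equally; it changes neither Q nor K — no shift from this change.
No net shift occurs, so the amount of ζ is unchanged.

unchanged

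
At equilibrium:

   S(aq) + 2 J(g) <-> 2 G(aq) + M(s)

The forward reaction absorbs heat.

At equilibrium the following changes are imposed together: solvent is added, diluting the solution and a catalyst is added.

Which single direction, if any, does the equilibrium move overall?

right

Dilution lowers every aqueous concentration by the same factor. Δn_aq = 2 − 1 = +1, so the system shifts toward the side with more dissolved moles — to the right.
A catalyst speeds both forward and reverse rates equally; it changes neither Q nor K — no shift from this change.
Only the nonzero effect(s) matter; the net shift is to the right.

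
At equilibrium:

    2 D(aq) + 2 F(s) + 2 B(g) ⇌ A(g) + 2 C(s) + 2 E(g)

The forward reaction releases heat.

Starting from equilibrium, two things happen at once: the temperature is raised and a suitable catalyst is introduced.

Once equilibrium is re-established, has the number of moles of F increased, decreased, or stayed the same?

The forward reaction is exothermic. Raising T favours the endothermic direction — shift to the left.
A catalyst speeds both forward and reverse rates equally; it changes neither Q nor K — no shift from this change.
The net shift is to the left. F is a reactant, so its amount increases.

increases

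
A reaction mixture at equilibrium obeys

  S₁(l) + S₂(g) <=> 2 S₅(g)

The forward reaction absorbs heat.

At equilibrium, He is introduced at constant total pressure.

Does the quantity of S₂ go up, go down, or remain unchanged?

decreases

Adding inert gas at constant total pressure expands the volume and lowers every reacting partial pressure. With Δn_gas = 2 − 1 = +1, Q moves away from K toward the side with fewer gas moles, so the system shifts toward the side with more gas moles — to the right.
The net shift is to the right. S₂ is a reactant, so its amount decreases.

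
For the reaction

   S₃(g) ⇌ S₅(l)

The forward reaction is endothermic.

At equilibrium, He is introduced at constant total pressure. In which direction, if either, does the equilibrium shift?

Adding inert gas at constant total pressure expands the volume and lowers every reacting partial pressure. With Δn_gas = 0 − 1 = -1, Q moves away from K toward the side with fewer gas moles, so the system shifts toward the side with more gas moles — to the left.

left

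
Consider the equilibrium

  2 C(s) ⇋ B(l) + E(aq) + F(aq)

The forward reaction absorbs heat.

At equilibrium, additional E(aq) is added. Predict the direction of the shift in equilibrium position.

Adding E (aq), a product, drives the reaction to the left.

left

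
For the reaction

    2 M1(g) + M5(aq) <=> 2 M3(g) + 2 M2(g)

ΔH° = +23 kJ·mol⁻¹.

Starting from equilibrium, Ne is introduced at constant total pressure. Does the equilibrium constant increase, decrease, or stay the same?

The equilibrium constant depends only on temperature. This perturbation may move the position of equilibrium, but since T is unchanged, K itself is unchanged.

unchanged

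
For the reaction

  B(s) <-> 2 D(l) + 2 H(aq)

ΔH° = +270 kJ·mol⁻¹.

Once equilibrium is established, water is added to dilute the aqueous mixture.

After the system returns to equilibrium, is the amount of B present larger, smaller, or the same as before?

Dilution lowers every aqueous concentration by the same factor. Δn_aq = 2 − 0 = +2, so the system shifts toward the side with more dissolved moles — to the right.
The net shift is to the right. B is a reactant, so its amount decreases.

decreases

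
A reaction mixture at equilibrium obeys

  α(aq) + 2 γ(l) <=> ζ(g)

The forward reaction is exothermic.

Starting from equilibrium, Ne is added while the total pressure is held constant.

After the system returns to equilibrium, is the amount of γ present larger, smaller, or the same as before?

decreases

Adding inert gas at constant total pressure expands the volume and lowers every reacting partial pressure. With Δn_gas = 1 − 0 = +1, Q moves away from K toward the side with fewer gas moles, so the system shifts toward the side with more gas moles — to the right.
The net shift is to the right. γ is a reactant, so its amount decreases.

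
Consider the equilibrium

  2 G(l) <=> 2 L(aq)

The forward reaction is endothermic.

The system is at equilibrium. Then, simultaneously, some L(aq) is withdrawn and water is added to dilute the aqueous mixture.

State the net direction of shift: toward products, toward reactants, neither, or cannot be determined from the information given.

right

Removing L (aq), a product, drives the reaction to the right.
Dilution lowers every aqueous concentration by the same factor. Δn_aq = 2 − 0 = +2, so the system shifts toward the side with more dissolved moles — to the right.
All effects act in the same direction — net shift to the right.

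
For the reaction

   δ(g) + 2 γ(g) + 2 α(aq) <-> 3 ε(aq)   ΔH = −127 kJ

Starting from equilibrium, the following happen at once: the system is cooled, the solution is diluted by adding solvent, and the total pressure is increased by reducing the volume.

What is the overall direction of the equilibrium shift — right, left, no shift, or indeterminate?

The forward reaction is exothermic. Lowering T favours the exothermic direction — shift to the right.
Dilution lowers every aqueous concentration by the same factor. Δn_aq = 3 − 2 = +1, so the system shifts toward the side with more dissolved moles — to the right.
Gas moles: reactants 3, products 0 (Δn_gas = -3). Compression shifts the system toward the side with fewer moles of gas — to the right.
All effects act in the same direction — net shift to the right.

right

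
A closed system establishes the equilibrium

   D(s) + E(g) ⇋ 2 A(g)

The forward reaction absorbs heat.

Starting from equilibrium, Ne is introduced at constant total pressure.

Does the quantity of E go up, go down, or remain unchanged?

decreases

Adding inert gas at constant total pressure expands the volume and lowers every reacting partial pressure. With Δn_gas = 2 − 1 = +1, Q moves away from K toward the side with fewer gas moles, so the system shifts toward the side with more gas moles — to the right.
The net shift is to the right. E is a reactant, so its amount decreases.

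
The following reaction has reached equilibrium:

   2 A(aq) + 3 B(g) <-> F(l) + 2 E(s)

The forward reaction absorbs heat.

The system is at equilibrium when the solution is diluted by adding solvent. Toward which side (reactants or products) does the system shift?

left

Dilution lowers every aqueous concentration by the same factor. Δn_aq = 0 − 2 = -2, so the system shifts toward the side with more dissolved moles — to the left.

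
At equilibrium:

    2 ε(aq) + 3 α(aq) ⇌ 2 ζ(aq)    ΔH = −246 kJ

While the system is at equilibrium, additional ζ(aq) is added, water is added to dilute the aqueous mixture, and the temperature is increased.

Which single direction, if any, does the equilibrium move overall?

Adding ζ (aq), a product, drives the reaction to the left.
Dilution lowers every aqueous concentration by the same factor. Δn_aq = 2 − 5 = -3, so the system shifts toward the side with more dissolved moles — to the left.
The forward reaction is exothermic. Raising T favours the endothermic direction — shift to the left.
All effects act in the same direction — net shift to the left.

left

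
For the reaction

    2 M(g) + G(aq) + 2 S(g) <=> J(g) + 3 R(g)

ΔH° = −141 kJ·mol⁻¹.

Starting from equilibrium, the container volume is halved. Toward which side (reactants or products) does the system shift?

no shift

Gas moles: reactants 4, products 4. Δn_gas = 0, so a volume change leaves Q equal to K — no shift from this change.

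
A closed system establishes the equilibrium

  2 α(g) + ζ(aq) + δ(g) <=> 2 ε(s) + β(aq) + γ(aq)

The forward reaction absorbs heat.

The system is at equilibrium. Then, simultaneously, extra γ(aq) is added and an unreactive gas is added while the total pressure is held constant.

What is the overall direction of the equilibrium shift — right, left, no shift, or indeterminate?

Adding γ (aq), a product, drives the reaction to the left.
Adding inert gas at constant total pressure expands the volume and lowers every reacting partial pressure. With Δn_gas = 0 − 3 = -3, Q moves away from K toward the side with fewer gas moles, so the system shifts toward the side with more gas moles — to the left.
All effects act in the same direction — net shift to the left.

left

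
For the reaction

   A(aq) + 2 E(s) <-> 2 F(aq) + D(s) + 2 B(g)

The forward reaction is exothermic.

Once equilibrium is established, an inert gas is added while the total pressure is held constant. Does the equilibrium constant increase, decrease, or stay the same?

The equilibrium constant depends only on temperature. This perturbation may move the position of equilibrium, but since T is unchanged, K itself is unchanged.

unchanged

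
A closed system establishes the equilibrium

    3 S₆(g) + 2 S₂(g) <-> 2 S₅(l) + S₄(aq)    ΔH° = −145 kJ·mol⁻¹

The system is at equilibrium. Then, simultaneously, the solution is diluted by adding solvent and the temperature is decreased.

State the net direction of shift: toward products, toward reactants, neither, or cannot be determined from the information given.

right

Dilution lowers every aqueous concentration by the same factor. Δn_aq = 1 − 0 = +1, so the system shifts toward the side with more dissolved moles — to the right.
The forward reaction is exothermic. Lowering T favours the exothermic direction — shift to the right.
All effects act in the same direction — net shift to the right.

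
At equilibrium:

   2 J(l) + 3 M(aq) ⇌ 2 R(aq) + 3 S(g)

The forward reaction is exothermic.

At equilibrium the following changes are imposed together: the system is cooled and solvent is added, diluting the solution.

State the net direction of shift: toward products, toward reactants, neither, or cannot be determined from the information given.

The forward reaction is exothermic. Lowering T favours the exothermic direction — shift to the right.
Dilution lowers every aqueous concentration by the same factor. Δn_aq = 2 − 3 = -1, so the system shifts toward the side with more dissolved moles — to the left.
The individual effects push in opposite directions; without quantitative information the net direction cannot be determined.

cannot be determined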